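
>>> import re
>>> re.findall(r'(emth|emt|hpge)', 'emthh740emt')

['emth', 'emt']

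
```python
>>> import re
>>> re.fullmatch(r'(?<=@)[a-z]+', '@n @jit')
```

`re.fullmatch` is like wrapping the pattern in `^…$` (in single-line mode).
Here the string isn't matched end-to-end, so the call returns None.

None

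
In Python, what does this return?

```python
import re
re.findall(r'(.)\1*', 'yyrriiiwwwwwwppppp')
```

['y', 'r', 'i', 'w', 'p']

A backreference is literal: `\1` must see the identical characters the first group matched.
With a single group, `findall` returns only what that group captured — 5 items.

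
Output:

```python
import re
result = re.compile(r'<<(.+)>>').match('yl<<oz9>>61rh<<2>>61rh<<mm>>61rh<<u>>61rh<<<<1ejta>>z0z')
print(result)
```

None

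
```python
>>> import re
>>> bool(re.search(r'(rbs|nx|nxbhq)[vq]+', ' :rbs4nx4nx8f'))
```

False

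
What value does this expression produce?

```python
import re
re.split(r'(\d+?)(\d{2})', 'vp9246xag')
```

['vp', '9', '24', '6xag']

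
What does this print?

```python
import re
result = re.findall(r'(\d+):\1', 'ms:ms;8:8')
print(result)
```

['8']

`\1` is not a pattern — it's the concrete string captured by group 1, re-applied verbatim.
With a single group, `findall` returns only what that group captured — 1 item.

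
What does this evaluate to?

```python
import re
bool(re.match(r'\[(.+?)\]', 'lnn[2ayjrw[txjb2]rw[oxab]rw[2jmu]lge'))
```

`match` is anchored at position 0; if the pattern doesn't fit there, it returns None.
Here position 0 doesn't satisfy it, so the call returns None, and `bool(None)` is False.

False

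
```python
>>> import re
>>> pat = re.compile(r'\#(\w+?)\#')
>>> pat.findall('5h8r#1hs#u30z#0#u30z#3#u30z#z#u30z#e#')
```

['1hs', '0', '3', 'z', 'e']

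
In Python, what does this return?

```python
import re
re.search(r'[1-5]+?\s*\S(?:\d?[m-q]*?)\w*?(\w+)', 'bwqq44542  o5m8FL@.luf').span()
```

(4, 9)

This matches one or more of a character in [1-5] (lazy), then zero or more of whitespace, then a non-whitespace character; then optionally a digit, then zero or more of a character in [m-q] (lazy) (non-capturing group); then zero or more of a word character (lazy); then one or more of a word character (captured).
Lazy quantifiers expand one character at a time until the remainder of the pattern can match.
`re.search` scans for the first position where the pattern succeeds.
The match spans [4:9] → '44542'.
Captured: group 1 = '42'.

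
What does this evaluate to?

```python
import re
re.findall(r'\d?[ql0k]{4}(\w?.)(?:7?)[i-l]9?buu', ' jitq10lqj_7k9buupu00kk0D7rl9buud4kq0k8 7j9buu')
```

['8 ']

This matches optionally a digit, then exactly 4 of one of [ql0k]; then optionally a word character, then any character (captured); then optionally a literal '7' (non-capturing group); then a character in [i-l], then optionally a literal '9', then the literal 'buu'.
Scanning left to right: at [33:46] match '4kq0k8 7j9buu', group 1 = '8 '.
One capturing group, so `findall` returns just the captured substring from the one match — 1 in all.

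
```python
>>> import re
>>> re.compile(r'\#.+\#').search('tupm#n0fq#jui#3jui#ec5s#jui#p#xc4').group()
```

The match spans [4:30] → '#n0fq#jui#3jui#ec5s#jui#p#'.

'#n0fq#jui#3jui#ec5s#jui#p#'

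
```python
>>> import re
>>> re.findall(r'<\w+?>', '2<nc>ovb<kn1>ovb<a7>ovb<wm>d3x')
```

Walking the string: at [1:5] → '<nc>'; at [8:13] → '<kn1>'; at [16:20] → '<a7>'; at [23:27] → '<wm>'.
With no groups in the pattern, `findall` gives back each whole match — 4 here.

['<nc>', '<kn1>', '<a7>', '<wm>']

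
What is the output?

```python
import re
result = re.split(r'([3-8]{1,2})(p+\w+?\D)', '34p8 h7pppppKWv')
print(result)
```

['', '34', 'p8 ', 'h', '7', 'pppppKW', 'v']

This matches 1 to 2 of a character in [3-8] (captured); then one or more of a literal 'p', then one or more of a word character (lazy), then a non-digit (captured).
A `+?`/`*?`/`{m,n}?` starts at its minimum and grows only as far as needed for what follows to match.
Matches to split on: at [0:5] → '34p8 '; at [6:14] → '7pppppKW'.
The group in the pattern means `split` returns the separators' captures alongside the pieces.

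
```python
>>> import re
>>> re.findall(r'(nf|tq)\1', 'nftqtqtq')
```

After group 1 captures some text, `\1` only succeeds where that same text appears again.
With a single group, `findall` returns only what that group captured — 1 item.

['tq']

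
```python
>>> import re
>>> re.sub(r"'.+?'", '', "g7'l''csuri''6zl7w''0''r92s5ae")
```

"g7'r92s5ae"

A `+?`/`*?`/`{m,n}?` starts at its minimum and grows only as far as needed for what follows to match.
Matches: at [2:5] → "'l'"; at [5:12] → "'csuri'"; at [12:19] → "'6zl7w'"; at [19:22] → "'0'".
Every occurrence is swapped for ''.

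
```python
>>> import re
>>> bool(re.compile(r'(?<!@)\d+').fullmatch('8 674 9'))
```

`fullmatch` succeeds only if the pattern covers the string from start to end.
Here the pattern can't cover the whole string, so the call returns None, and `bool(None)` is False.

False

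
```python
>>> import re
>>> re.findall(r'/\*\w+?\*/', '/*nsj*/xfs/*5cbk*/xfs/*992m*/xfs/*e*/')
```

['/*nsj*/', '/*5cbk*/', '/*992m*/', '/*e*/']

Walking the string: at [0:7] → '/*nsj*/'; at [10:18] → '/*5cbk*/'; at [21:29] → '/*992m*/'; at [32:37] → '/*e*/'.
`findall` yields the raw match text (4 of them) because the pattern has no groups.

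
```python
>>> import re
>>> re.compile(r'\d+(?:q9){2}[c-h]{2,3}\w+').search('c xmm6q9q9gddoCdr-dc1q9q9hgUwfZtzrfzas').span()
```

(5, 17)

Pattern: one or more of a digit; then the literal 'q9' repeated 2 times, then 2 to 3 of a character in [c-h]; then one or more of a word character.
`re.search` scans for the first position where the pattern succeeds.
The match spans [5:17] → '6q9q9gddoCdr'.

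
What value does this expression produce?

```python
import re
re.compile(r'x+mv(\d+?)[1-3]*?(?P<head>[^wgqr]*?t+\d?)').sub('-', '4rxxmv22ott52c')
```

The pattern matches one or more of the literal 'x', then the literal 'mv'; then one or more of a digit (lazy) (captured); then zero or more of a character in [1-3] (lazy); then zero or more of any character except [wgqr] (lazy), then one or more of the literal 't', then optionally a digit (captured as 'head').
Matches: at [2:12] → 'xxmv22ott5'.
Every occurrence is swapped for '-'.

'4r-2c'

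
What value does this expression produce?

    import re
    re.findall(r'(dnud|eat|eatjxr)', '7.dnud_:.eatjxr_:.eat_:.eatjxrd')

['dnud', 'eat', 'eat', 'eat']

The regex engine tests alternatives in the order written; an earlier branch that matches wins even if a later one would match more.
Walking the string: at [2:6] match 'dnud', group 1 = 'dnud'; at [9:12] match 'eat', group 1 = 'eat'; at [18:21] match 'eat', group 1 = 'eat'; at [24:27] match 'eat', group 1 = 'eat'.
One capturing group, so `findall` returns just the captured substring from each match — 4 in all.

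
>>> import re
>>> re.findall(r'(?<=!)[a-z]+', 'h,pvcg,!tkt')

['tkt']

The positive lookaround only admits positions where the adjacent text matches; those characters stay outside the span.
Since nothing is captured, `findall` lists the 1 matched substring directly.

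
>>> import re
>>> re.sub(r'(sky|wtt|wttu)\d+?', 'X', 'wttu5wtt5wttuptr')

Matches: at [0:5] → 'wttu5'; at [5:9] → 'wtt5'.
`sub` substitutes 'X' at each match site.

'XXwttuptr'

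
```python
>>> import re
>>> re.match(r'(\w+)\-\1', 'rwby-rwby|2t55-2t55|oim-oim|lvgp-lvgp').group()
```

`\1` is not a pattern — it's the concrete string captured by group 1, re-applied verbatim.
`match` is anchored at position 0; if the pattern doesn't fit there, it returns None.
The match spans [0:9] → 'rwby-rwby'.
Captured: group 1 = 'rwby'.

'rwby-rwby'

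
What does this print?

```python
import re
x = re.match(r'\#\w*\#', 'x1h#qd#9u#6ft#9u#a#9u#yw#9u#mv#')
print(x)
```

None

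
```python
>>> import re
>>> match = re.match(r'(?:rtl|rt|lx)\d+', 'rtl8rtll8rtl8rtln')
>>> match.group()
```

`re.match` only tries the pattern at the start of the string.
The match spans [0:4] → 'rtl8'.

'rtl8'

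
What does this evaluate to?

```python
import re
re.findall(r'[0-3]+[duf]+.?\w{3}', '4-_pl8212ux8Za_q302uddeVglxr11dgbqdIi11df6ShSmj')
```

Pattern: one or more of a character in [0-3], then one or more of one of [duf], then optionally any character; then exactly 3 of a word character.
With no groups in the pattern, `findall` gives back each whole match — 4 here.

['212ux8Za', '302uddeVgl', '11dgbqd', '11df6ShS']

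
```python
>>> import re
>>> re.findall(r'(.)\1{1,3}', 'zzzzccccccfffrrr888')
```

['z', 'c', 'c', 'f', 'r', '8']

After group 1 captures some text, `\1` only succeeds where that same text appears again.
`findall` collects group 1 from each match (6 total).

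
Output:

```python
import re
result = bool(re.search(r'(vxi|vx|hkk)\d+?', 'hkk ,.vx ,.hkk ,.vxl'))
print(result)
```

False

`search` walks the string left to right and returns the first match it finds.
Here no position works, so the call returns None, and `bool(None)` is False.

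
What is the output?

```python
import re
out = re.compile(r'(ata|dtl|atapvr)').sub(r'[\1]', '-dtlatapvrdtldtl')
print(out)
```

-[dtl][ata]pvr[dtl][dtl]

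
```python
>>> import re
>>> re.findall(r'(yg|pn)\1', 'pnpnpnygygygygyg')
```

['pn', 'yg', 'yg']

`\1` is not a pattern — it's the concrete string captured by group 1, re-applied verbatim.
With a single group, `findall` returns only what that group captured — 3 items.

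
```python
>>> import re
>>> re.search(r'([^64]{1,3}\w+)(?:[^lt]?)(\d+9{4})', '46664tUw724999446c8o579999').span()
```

(5, 26)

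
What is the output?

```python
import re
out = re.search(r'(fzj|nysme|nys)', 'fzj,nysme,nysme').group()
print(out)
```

The match spans [0:3] → 'fzj'.

fzj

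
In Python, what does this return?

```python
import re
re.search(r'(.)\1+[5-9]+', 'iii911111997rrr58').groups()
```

The match spans [0:4] → 'iii9'.
Captured: group 1 = 'i'.

('i',)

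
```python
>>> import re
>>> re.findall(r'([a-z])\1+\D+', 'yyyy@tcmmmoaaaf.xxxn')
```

['y']

A backreference is literal: `\1` must see the identical characters the first group matched.
Matches: at [0:20] match 'yyyy@tcmmmoaaaf.xxxn', group 1 = 'y'.
One capturing group, so `findall` returns just the captured substring from the one match — 1 in all.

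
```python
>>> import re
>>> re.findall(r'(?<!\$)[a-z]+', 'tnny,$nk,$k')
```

['tnny', 'k']

`(?!…)`/`(?<!…)` only lets a position through if the neighbouring text does NOT match; no characters are consumed.
Scanning left to right: at [0:4] → 'tnny'; at [7:8] → 'k'.
Since nothing is captured, `findall` lists the 2 matched substrings directly.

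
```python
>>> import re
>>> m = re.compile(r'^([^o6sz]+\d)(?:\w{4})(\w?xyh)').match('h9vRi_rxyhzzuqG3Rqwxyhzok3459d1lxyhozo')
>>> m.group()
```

Pattern: anchored at the start of the string; then one or more of any character except [o6sz], then a digit (captured); then exactly 4 of a word character (non-capturing group); then optionally a word character, then the literal 'xyh' (captured).
With `match`, the pattern is implicitly anchored at the beginning.
The match spans [0:10] → 'h9vRi_rxyh'.
Captured: group 1 = 'h9', group 2 = 'rxyh'.

'h9vRi_rxyh'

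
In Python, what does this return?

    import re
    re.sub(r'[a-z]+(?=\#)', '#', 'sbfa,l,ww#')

'sbfa,l,##'

Because the assertion is zero-width, the text it checks is not consumed and won't appear in the result.
Matches: at [7:9] → 'ww'.
Each match is replaced by '#'.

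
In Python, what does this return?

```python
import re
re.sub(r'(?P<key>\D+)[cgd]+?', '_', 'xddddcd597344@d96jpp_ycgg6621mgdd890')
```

'_597344_96_6621_890'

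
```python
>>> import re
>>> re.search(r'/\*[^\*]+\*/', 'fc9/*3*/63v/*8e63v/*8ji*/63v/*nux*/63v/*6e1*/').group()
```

'/*3*/'

`re.search` tries every starting position until one works.
The match spans [3:8] → '/*3*/'.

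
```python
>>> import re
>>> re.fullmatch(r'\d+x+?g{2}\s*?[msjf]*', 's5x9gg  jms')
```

None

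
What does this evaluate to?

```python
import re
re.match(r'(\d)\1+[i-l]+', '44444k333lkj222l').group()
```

'44444k'

A backreference is literal: `\1` must see the identical characters the first group matched.
With `match`, the pattern is implicitly anchored at the beginning.
The match spans [0:6] → '44444k'.
Captured: group 1 = '4'.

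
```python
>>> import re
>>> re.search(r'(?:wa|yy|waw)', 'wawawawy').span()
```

(0, 2)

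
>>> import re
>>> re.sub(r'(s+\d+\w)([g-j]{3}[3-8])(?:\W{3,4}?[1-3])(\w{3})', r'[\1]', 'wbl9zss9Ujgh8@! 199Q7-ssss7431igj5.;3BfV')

The pattern matches one or more of the literal 's', then one or more of a digit, then a word character (captured); then exactly 3 of a character in [g-j], then a character in [3-8] (captured); then 3 to 4 of a non-word character (lazy), then a character in [1-3] (non-capturing group); then exactly 3 of a word character (captured).
Matches: at [5:20] → 'ss9Ujgh8@! 199Q'.
The replacement refers to a captured group, so each match is rewritten using its own captured text.

'wbl9z[ss9U]7-ssss7431igj5.;3BfV'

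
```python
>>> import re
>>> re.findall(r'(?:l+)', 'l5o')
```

['l']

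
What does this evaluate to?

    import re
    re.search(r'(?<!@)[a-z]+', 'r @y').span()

The negative lookahead/lookbehind blocks any match where the forbidden context is present.
`search` walks the string left to right and returns the first match it finds.
The match spans [0:1] → 'r'.

(0, 1)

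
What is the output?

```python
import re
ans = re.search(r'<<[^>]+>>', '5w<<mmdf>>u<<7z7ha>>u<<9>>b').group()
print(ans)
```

<<mmdf>>

The match spans [2:10] → '<<mmdf>>'.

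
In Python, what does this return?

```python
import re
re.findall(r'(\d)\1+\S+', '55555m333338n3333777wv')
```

['5']

The backreference `\1` re-matches whatever the first group consumed, character for character.
Matches: at [0:22] match '55555m333338n3333777wv', group 1 = '5'.
Because there's exactly one group, `findall` drops the full match and keeps group 1 from the one hit.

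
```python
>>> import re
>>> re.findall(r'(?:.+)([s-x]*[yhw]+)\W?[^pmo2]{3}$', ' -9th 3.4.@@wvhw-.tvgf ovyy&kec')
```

['y']

The pattern matches one or more of any character (non-capturing group); then zero or more of a character in [s-x], then one or more of one of [yhw] (captured); then optionally a non-word character, then exactly 3 of any character except [pmo2]; then anchored at the end.
`findall` collects group 1 from the one match (1 total).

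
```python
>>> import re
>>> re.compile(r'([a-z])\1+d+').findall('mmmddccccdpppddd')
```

['m', 'c', 'p']

`\1` is not a pattern — it's the concrete string captured by group 1, re-applied verbatim.
Walking the string: at [0:5] match 'mmmdd', group 1 = 'm'; at [5:10] match 'ccccd', group 1 = 'c'; at [10:16] match 'pppddd', group 1 = 'p'.
One capturing group, so `findall` returns just the captured substring from each match — 3 in all.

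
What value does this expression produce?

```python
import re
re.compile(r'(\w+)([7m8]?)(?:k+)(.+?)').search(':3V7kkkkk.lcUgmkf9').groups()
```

('3V7kkkk', '', '.')

Pattern: one or more of a word character (captured); then optionally one of [7m8] (captured); then one or more of a literal 'k' (non-capturing group); then one or more of any character (lazy) (captured).
`search` walks the string left to right and returns the first match it finds.
The match spans [1:10] → '3V7kkkkk.'.
Captured: group 1 = '3V7kkkk', group 2 = '', group 3 = '.'.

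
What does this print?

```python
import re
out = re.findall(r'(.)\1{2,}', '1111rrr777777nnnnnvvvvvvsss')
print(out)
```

['1', 'r', '7', 'n', 'v', 's']

A backreference is literal: `\1` must see the identical characters the first group matched.
With a single group, `findall` returns only what that group captured — 6 items.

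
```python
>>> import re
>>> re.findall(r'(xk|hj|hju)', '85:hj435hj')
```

With a single group, `findall` returns only what that group captured — 2 items.

['hj', 'hj']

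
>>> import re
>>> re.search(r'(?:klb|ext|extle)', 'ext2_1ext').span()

(0, 3)

`re.search` tries every starting position until one works.
The match spans [0:3] → 'ext'.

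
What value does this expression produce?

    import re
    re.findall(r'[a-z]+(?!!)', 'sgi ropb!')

The negative lookahead/lookbehind blocks any match where the forbidden context is present.
With no groups in the pattern, `findall` gives back each whole match — 2 here.

['sgi', 'rop']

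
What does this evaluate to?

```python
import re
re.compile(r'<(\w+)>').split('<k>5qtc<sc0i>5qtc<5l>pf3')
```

Matches to split on: at [0:3] → '<k>'; at [7:13] → '<sc0i>'; at [17:21] → '<5l>'.
`re.split` interleaves the captured-group text with the surrounding fragments.

['', 'k', '5qtc', 'sc0i', '5qtc', '5l', 'pf3']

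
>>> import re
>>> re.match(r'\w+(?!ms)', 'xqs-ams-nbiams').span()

`match` is anchored at position 0; if the pattern doesn't fit there, it returns None.
The match spans [0:3] → 'xqs'.

(0, 3)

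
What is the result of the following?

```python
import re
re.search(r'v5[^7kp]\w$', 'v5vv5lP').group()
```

The pattern matches the literal 'v5', then any character except [7kp]; then a word character; then anchored at the end.
The match spans [3:7] → 'v5lP'.

'v5lP'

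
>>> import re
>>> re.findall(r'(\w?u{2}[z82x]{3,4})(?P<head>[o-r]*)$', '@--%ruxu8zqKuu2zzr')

[('Kuu2zz', 'r')]

The pattern matches optionally a word character, then exactly 2 of the literal 'u', then 3 to 4 of one of [z82x] (captured); then zero or more of a character in [o-r] (captured as 'head'); then anchored at the end.
Matches: at [11:18] match 'Kuu2zzr', groups = ('Kuu2zz', 'r').
2 groups means the one result is a tuple of 2 captured strings — 1 here.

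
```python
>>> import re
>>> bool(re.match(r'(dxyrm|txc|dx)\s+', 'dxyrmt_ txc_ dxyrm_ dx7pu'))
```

False

`match` is anchored at position 0; if the pattern doesn't fit there, it returns None.
Here the pattern fails at index 0, so the call returns None, and `bool(None)` is False.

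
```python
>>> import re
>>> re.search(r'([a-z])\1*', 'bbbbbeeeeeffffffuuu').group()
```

'bbbbb'

The backreference `\1` re-matches whatever the first group consumed, character for character.
`re.search` tries every starting position until one works.
The match spans [0:5] → 'bbbbb'.
Captured: group 1 = 'b'.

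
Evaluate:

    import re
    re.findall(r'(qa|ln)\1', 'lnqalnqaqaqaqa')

['qa', 'qa']

A backreference is literal: `\1` must see the identical characters the first group matched.
Matches: at [6:10] match 'qaqa', group 1 = 'qa'; at [10:14] match 'qaqa', group 1 = 'qa'.
With a single group, `findall` returns only what that group captured — 2 items.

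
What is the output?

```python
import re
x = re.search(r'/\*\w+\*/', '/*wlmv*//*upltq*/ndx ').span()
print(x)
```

(0, 8)

Unlike `match`, `search` isn't anchored — it looks for the pattern anywhere in the string.
The match spans [0:8] → '/*wlmv*/'.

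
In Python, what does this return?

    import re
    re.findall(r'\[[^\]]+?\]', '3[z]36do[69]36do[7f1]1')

['[z]', '[69]', '[7f1]']

Walking the string: at [1:4] → '[z]'; at [8:12] → '[69]'; at [16:21] → '[7f1]'.
With no groups in the pattern, `findall` gives back each whole match — 3 here.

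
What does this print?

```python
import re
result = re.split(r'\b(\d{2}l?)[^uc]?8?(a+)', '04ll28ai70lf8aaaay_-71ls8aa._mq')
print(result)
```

['04ll28ai70lf8aaaay_-', '71l', 'aa', '._mq']

The pattern matches a word boundary (`\b`, zero-width); then exactly 2 of a digit, then optionally a literal 'l' (captured); then optionally any character except [uc], then optionally the literal '8'; then one or more of a literal 'a' (captured).
Matches to split on: at [20:27] → '71ls8aa'.
With a capturing group present, the delimiter's captured portion is kept in the result list.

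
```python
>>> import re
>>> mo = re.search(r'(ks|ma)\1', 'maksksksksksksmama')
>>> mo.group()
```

`\1` is not a pattern — it's the concrete string captured by group 1, re-applied verbatim.
The match spans [2:6] → 'ksks'.

'ksks'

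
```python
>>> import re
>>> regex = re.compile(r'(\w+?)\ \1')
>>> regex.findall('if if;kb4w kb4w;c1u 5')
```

['if', 'kb4w']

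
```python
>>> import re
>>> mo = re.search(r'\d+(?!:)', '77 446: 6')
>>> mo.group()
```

'77'

The negative lookaround is zero-width — it rules out positions where the adjacent text would match, without consuming anything.
The match spans [0:2] → '77'.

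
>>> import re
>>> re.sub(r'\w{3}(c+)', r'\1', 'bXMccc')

'ccc'

This matches exactly 3 of a word character; then one or more of a literal 'c' (captured).
Matches: at [0:6] → 'bXMccc'.
`\1` in the replacement pulls in group 1's text for each match.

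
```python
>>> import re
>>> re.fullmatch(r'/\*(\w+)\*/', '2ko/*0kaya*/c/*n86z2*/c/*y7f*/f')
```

For `fullmatch`, every character of the input must be accounted for by the pattern.
Here the string isn't matched end-to-end, so the call returns None.

None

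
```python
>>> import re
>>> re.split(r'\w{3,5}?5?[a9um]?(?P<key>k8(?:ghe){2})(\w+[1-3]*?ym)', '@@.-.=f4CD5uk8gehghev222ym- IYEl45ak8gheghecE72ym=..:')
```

['@@.-.=f4CD5uk8gehghev222ym- ', 'k8gheghe', 'cE72ym', '=..:']

This matches 3 to 5 of a word character (lazy), then optionally the literal '5', then optionally one of [a9um]; then the literal 'k8', then the literal 'ghe' repeated 2 times (captured as 'key'); then one or more of a word character, then zero or more of a character in [1-3] (lazy), then the literal 'ym' (captured).
Matches to split on: at [28:49] → 'IYEl45ak8gheghecE72ym'.
The group in the pattern means `split` returns the separators' captures alongside the pieces.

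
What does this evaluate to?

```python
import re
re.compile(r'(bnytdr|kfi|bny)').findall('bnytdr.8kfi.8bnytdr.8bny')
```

['bnytdr', 'kfi', 'bnytdr', 'bny']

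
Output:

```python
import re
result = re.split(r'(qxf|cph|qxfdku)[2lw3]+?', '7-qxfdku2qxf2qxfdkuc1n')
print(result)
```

['7-', 'qxfdku', '', 'qxf', 'qxfdkuc1n']

Matches to split on: at [2:9] → 'qxfdku2'; at [9:13] → 'qxf2'.
The group in the pattern means `split` returns the separators' captures alongside the pieces.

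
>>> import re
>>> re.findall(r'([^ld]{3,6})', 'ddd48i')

This matches 3 to 6 of any character except [ld] (captured).
Walking the string: at [3:6] match '48i', group 1 = '48i'.
One capturing group, so `findall` returns just the captured substring from the one match — 1 in all.

['48i']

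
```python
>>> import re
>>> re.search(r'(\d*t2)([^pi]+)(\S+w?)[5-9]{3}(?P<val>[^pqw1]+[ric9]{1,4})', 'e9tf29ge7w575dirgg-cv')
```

None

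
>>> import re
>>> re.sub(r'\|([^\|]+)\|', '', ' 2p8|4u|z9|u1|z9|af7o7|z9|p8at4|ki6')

' 2p8z9z9z9ki6'

Every occurrence is swapped for ''.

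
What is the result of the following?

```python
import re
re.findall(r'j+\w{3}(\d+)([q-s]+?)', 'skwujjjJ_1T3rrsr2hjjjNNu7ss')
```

[('7', 's')]

A `+?`/`*?`/`{m,n}?` starts at its minimum and grows only as far as needed for what follows to match.
Multiple groups make `findall` return tuples — one 2-tuple for the one match.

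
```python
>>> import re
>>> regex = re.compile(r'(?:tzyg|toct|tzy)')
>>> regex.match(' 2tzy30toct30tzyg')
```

With `match`, the pattern is implicitly anchored at the beginning.
Here position 0 doesn't satisfy it, so the call returns None.

None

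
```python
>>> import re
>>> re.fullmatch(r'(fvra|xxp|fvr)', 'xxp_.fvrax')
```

`re.fullmatch` is like wrapping the pattern in `^…$` (in single-line mode).
Here the string isn't matched end-to-end, so the call returns None.

None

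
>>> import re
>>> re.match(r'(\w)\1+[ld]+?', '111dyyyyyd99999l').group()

'111d'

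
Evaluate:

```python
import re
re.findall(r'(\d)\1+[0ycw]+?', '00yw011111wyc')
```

`\1` is not a pattern — it's the concrete string captured by group 1, re-applied verbatim.
`findall` collects group 1 from each match (2 total).

['0', '1']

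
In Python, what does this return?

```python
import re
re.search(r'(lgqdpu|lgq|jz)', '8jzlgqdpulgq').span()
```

(1, 3)

`search` walks the string left to right and returns the first match it finds.
The match spans [1:3] → 'jz'.
Captured: group 1 = 'jz'.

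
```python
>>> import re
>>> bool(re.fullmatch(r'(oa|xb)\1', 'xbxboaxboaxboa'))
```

False

`\1` is not a pattern — it's the concrete string captured by group 1, re-applied verbatim.
`fullmatch` succeeds only if the pattern covers the string from start to end.
Here the pattern can't cover the whole string, so the call returns None, and `bool(None)` is False.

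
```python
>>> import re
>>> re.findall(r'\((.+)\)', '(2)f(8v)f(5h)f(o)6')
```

Walking the string: at [0:17] match '(2)f(8v)f(5h)f(o)', group 1 = '2)f(8v)f(5h)f(o'.
`findall` collects group 1 from the one match (1 total).

['2)f(8v)f(5h)f(o']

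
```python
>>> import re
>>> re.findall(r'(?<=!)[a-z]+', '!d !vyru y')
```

['d', 'vyru']

Because the assertion is zero-width, the text it checks is not consumed and won't appear in the result.
Since nothing is captured, `findall` lists the 2 matched substrings directly.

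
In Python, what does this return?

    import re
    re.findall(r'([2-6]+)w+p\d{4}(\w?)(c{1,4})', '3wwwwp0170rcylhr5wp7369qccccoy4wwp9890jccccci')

[('3', 'r', 'c'), ('5', 'q', 'cccc'), ('4', 'j', 'cccc')]

Pattern: one or more of a character in [2-6] (captured); then one or more of a literal 'w', then a literal 'p', then exactly 4 of a digit; then optionally a word character (captured); then 1 to 4 of a literal 'c' (captured).
Walking the string: at [0:12] match '3wwwwp0170rc', groups = ('3', 'r', 'c'); at [16:28] match '5wp7369qcccc', groups = ('5', 'q', 'cccc'); at [30:43] match '4wwp9890jcccc', groups = ('4', 'j', 'cccc').
Multiple groups make `findall` return tuples — one 3-tuple for each match.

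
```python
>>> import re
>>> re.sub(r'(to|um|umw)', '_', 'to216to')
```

Each match is replaced by '_'.

'_216_'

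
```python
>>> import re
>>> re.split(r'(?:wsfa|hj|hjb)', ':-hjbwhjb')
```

The regex engine tests alternatives in the order written; an earlier branch that matches wins even if a later one would match more.
Matches to split on: at [2:4] → 'hj'; at [6:8] → 'hj'.
Splitting on the pattern gives 3 pieces.

[':-', 'bw', 'b']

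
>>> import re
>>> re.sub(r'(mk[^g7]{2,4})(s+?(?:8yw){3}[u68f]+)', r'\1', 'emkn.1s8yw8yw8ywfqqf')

'emkn.1qqf'

Pattern: the literal 'mk', then 2 to 4 of any character except [g7] (captured); then one or more of a literal 's' (lazy), then the literal '8yw' repeated 3 times, then one or more of one of [u68f] (captured).
Matches: at [1:17] → 'mkn.1s8yw8yw8ywf'.
The replacement refers to a captured group, so each match is rewritten using its own captured text.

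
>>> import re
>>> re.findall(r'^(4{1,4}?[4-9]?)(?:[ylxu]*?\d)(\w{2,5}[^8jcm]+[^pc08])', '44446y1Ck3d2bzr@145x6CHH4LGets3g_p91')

[('44', '46y1Ck3d2bzr@145x6CHH4LGets3g_p91')]

A `+?`/`*?`/`{m,n}?` starts at its minimum and grows only as far as needed for what follows to match.
`findall` packs the 2 group values into a tuple for every match.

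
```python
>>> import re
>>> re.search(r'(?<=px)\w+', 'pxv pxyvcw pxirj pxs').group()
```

The `(?=…)`/`(?<=…)` assertion just peeks at neighbouring text; it doesn't advance the match position.
The match spans [2:3] → 'v'.

'v'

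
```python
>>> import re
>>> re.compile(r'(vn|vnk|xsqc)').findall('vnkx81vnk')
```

The regex engine tests alternatives in the order written; an earlier branch that matches wins even if a later one would match more.
Walking the string: at [0:2] match 'vn', group 1 = 'vn'; at [6:8] match 'vn', group 1 = 'vn'.
With a single group, `findall` returns only what that group captured — 2 items.

['vn', 'vn']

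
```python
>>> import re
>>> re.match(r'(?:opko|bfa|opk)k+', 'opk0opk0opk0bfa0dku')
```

None

`re.match` only tries the pattern at the start of the string.
Here the string doesn't start with a match, so the call returns None.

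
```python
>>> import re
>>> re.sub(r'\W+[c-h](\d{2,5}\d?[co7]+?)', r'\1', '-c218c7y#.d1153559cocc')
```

'218c7y#.d1153559cocc'

The pattern matches one or more of a non-word character, then a character in [c-h]; then 2 to 5 of a digit, then optionally a digit, then one or more of one of [co7] (lazy) (captured).
Matches: at [0:6] → '-c218c'.
`\1` in the replacement pulls in group 1's text for each match.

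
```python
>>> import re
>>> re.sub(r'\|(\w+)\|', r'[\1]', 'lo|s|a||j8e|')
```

'lo[s]a|[j8e]'

Matches: at [2:5] → '|s|'; at [7:12] → '|j8e|'.
The replacement refers to a captured group, so each match is rewritten using its own captured text.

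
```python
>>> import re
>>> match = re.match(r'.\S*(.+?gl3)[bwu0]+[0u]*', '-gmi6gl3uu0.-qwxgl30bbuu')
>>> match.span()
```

(0, 24)

The pattern matches any character, then zero or more of a non-whitespace character; then one or more of any character (lazy), then the literal 'gl3' (captured); then one or more of one of [bwu0], then zero or more of one of [0u].
`re.match` only tries the pattern at the start of the string.
The match spans [0:24] → '-gmi6gl3uu0.-qwxgl30bbuu'.
Captured: group 1 = 'xgl3'.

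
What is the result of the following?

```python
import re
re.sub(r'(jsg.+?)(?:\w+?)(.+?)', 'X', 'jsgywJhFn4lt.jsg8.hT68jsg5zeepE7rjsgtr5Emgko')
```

This matches the literal 'jsg', then one or more of any character (lazy) (captured); then one or more of a word character (lazy) (non-capturing group); then one or more of any character (lazy) (captured).
Lazy quantifiers expand one character at a time until the remainder of the pattern can match.
Matches: at [0:6] → 'jsgywJ'; at [13:20] → 'jsg8.hT'; at [22:28] → 'jsg5ze'; at [33:39] → 'jsgtr5'.
Every occurrence is swapped for 'X'.

'XhFn4lt.X68XepE7rXEmgko'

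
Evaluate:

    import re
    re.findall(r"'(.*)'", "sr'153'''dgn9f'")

["153'''dgn9f"]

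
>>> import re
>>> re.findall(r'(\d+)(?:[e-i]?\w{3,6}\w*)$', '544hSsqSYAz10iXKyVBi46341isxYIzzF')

The pattern matches one or more of a digit (captured); then optionally a character in [e-i], then 3 to 6 of a word character, then zero or more of a word character (non-capturing group); then anchored at the end.
Walking the string: at [0:33] match '544hSsqSYAz10iXKyVBi46341isxYIzzF', group 1 = '544'.
One capturing group, so `findall` returns just the captured substring from the one match — 1 in all.

['544']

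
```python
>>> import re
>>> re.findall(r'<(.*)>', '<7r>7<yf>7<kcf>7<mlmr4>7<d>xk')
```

['7r>7<yf>7<kcf>7<mlmr4>7<d']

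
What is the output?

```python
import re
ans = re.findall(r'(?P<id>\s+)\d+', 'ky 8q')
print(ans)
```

This matches one or more of whitespace (captured as 'id'); then one or more of a digit.
Walking the string: at [2:4] match ' 8', group 1 = ' '.
Because there's exactly one group, `findall` drops the full match and keeps group 1 from the one hit.

[' ']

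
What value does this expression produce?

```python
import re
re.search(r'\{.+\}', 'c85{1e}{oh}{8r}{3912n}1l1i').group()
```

'{1e}{oh}{8r}{3912n}'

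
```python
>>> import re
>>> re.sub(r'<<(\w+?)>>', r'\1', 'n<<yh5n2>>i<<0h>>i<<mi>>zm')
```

The replacement refers to a captured group, so each match is rewritten using its own captured text.

'nyh5n2i0himizm'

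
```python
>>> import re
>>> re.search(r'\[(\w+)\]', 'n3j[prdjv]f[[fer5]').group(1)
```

The match spans [3:10] → '[prdjv]'.
Captured: group 1 = 'prdjv'.

'prdjv'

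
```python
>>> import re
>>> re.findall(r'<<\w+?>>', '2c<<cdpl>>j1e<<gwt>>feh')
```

['<<cdpl>>', '<<gwt>>']

With no groups in the pattern, `findall` gives back each whole match — 2 here.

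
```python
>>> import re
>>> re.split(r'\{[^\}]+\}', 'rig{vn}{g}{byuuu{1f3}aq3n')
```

The string is cut at each match, leaving 4 pieces.

['rig', '', '', 'aq3n']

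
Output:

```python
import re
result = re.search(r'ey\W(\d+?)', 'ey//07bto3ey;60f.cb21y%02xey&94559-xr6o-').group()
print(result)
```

Lazy quantifiers expand one character at a time until the remainder of the pattern can match.
The match spans [10:14] → 'ey;6'.

ey;6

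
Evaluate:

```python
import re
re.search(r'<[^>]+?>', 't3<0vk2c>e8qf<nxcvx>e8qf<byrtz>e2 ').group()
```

'<0vk2c>'

The match spans [2:9] → '<0vk2c>'.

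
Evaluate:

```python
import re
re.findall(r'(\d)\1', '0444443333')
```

['4', '4', '3', '3']

After group 1 captures some text, `\1` only succeeds where that same text appears again.
With a single group, `findall` returns only what that group captured — 4 items.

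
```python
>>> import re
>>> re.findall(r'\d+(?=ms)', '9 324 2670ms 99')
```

['2670']

The `(?=…)`/`(?<=…)` assertion just peeks at neighbouring text; it doesn't advance the match position.
Since nothing is captured, `findall` lists the 1 matched substring directly.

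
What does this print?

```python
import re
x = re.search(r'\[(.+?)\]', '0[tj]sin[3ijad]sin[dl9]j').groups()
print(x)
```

('tj',)

Unlike `match`, `search` isn't anchored — it looks for the pattern anywhere in the string.
The match spans [1:5] → '[tj]'.
Captured: group 1 = 'tj'.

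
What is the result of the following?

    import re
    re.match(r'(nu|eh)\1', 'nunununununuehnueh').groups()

('nu',)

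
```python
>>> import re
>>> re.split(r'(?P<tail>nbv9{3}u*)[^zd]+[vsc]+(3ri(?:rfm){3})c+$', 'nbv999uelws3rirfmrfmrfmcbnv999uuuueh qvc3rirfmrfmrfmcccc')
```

The group in the pattern means `split` returns the separators' captures alongside the pieces.

['', 'nbv999u', '3rirfmrfmrfm', '']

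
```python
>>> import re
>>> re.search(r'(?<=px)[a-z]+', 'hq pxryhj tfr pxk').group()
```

'ryhj'

The positive lookaround only admits positions where the adjacent text matches; those characters stay outside the span.
The match spans [5:9] → 'ryhj'.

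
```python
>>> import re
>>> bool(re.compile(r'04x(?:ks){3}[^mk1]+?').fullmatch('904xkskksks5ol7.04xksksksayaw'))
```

False

`re.fullmatch` requires the pattern to consume the entire string.
Here the pattern can't cover the whole string, so the call returns None, and `bool(None)` is False.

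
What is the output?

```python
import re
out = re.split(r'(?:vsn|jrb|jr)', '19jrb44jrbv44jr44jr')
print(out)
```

`|` is ordered: at each position the engine commits to the first alternative that works.
Matches to split on: at [2:5] → 'jrb'; at [7:10] → 'jrb'; at [13:15] → 'jr'; at [17:19] → 'jr'.
The string is cut at each match, leaving 5 pieces.

['19', '44', 'v44', '44', '']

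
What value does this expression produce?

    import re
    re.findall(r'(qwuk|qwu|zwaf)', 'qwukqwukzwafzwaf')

The regex engine tests alternatives in the order written; an earlier branch that matches wins even if a later one would match more.
Because there's exactly one group, `findall` drops the full match and keeps group 1 from each hit.

['qwuk', 'qwuk', 'zwaf', 'zwaf']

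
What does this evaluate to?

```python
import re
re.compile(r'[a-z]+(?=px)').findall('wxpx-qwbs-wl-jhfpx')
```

The positive lookaround only admits positions where the adjacent text matches; those characters stay outside the span.
Walking the string: at [0:2] → 'wx'; at [13:16] → 'jhf'.
With no groups in the pattern, `findall` gives back each whole match — 2 here.

['wx', 'jhf']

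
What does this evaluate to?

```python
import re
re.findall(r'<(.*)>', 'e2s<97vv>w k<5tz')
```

Walking the string: at [3:9] match '<97vv>', group 1 = '97vv'.
One capturing group, so `findall` returns just the captured substring from the one match — 1 in all.

['97vv']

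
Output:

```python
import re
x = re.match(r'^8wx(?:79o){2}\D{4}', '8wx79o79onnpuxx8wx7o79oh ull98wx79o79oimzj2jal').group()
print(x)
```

8wx79o79onnpu

The pattern matches anchored at the start of the string; then the literal '8wx', then the literal '79o' repeated 2 times; then exactly 4 of a non-digit.
`match` is anchored at position 0; if the pattern doesn't fit there, it returns None.
The match spans [0:13] → '8wx79o79onnpu'.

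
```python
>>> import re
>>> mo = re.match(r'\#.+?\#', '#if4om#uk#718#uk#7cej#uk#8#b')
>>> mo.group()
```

'#if4om#'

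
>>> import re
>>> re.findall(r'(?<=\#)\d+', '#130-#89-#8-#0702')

The `(?=…)`/`(?<=…)` assertion just peeks at neighbouring text; it doesn't advance the match position.
Walking the string: at [1:4] → '130'; at [6:8] → '89'; at [10:11] → '8'; at [13:17] → '0702'.
No capturing groups, so `findall` returns the 4 full match strings.

['130', '89', '8', '0702']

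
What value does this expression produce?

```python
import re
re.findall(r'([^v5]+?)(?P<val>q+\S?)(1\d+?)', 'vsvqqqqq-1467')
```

Pattern: one or more of any character except [v5] (lazy) (captured); then one or more of the literal 'q', then optionally a non-whitespace character (captured as 'val'); then a literal '1', then one or more of a digit (lazy) (captured).
A non-greedy quantifier consumes as few characters as it can — just enough that the remainder of the pattern still matches from where it stops; whatever follows it matches normally.
Scanning left to right: at [3:11] match 'qqqqq-14', groups = ('q', 'qqqq-', '14').
3 groups means the one result is a tuple of 3 captured strings — 1 here.

[('q', 'qqqq-', '14')]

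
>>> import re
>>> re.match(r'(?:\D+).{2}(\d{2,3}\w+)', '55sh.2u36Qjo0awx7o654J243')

`re.match` only tries the pattern at the start of the string.
Here the pattern fails at index 0, so the call returns None.

None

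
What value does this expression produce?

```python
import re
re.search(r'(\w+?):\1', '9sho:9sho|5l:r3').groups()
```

The match spans [0:9] → '9sho:9sho'.
Captured: group 1 = '9sho'.

('9sho',)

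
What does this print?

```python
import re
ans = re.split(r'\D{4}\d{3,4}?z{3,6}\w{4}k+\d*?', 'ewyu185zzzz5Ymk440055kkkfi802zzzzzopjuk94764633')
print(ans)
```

['', '440055k', '94764633']

This matches exactly 4 of a non-digit, then 3 to 4 of a digit (lazy), then 3 to 6 of a literal 'z'; then exactly 4 of a word character, then one or more of the literal 'k', then zero or more of a digit (lazy).
A non-greedy quantifier consumes as few characters as it can — just enough that the remainder of the pattern still matches from where it stops; whatever follows it matches normally.
Matches to split on: at [0:15] → 'ewyu185zzzz5Ymk'; at [22:39] → 'kkfi802zzzzzopjuk'.
Splitting on the pattern gives 3 pieces.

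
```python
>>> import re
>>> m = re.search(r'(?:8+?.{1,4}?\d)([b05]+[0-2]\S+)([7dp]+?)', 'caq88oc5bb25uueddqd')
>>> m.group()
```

This matches one or more of the literal '8' (lazy), then 1 to 4 of any character (lazy), then a digit (non-capturing group); then one or more of one of [b05], then a character in [0-2], then one or more of a non-whitespace character (captured); then one or more of one of [7dp] (lazy) (captured).
`re.search` tries every starting position until one works.
The match spans [3:19] → '88oc5bb25uueddqd'.
Captured: group 1 = 'bb25uueddq', group 2 = 'd'.

'88oc5bb25uueddqd'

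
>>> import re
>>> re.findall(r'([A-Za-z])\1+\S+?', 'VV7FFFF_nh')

['V', 'F']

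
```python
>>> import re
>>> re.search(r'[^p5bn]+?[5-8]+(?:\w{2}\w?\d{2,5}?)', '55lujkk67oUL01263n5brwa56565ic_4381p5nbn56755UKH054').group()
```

This matches one or more of any character except [p5bn] (lazy), then one or more of a character in [5-8]; then exactly 2 of a word character, then optionally a word character, then 2 to 5 of a digit (lazy) (non-capturing group).
A `+?`/`*?`/`{m,n}?` starts at its minimum and grows only as far as needed for what follows to match.
Unlike `match`, `search` isn't anchored — it looks for the pattern anywhere in the string.
The match spans [2:14] → 'lujkk67oUL01'.

'lujkk67oUL01'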